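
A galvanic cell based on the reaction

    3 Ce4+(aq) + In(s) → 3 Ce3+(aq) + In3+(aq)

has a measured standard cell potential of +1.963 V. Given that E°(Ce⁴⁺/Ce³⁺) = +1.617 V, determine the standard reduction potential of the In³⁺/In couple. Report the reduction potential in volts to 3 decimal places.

−0.346 V

In the reaction as written the Ce⁴⁺/Ce³⁺ couple is reduced (cathode) and In³⁺/In is oxidized (anode), so E°cell = E°(Ce⁴⁺/Ce³⁺) − E°(In³⁺/In).
E°(In³⁺/In) = E°(cathode) − E°cell = +1.617 − (+1.963) = −0.346 V.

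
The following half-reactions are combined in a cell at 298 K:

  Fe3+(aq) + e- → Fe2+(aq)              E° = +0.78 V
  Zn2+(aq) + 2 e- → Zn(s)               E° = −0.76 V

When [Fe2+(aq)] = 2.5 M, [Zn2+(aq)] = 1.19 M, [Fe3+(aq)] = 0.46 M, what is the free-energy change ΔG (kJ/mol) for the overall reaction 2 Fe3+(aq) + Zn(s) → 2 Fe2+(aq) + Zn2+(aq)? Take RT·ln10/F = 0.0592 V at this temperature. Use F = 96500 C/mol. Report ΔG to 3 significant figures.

−288 kJ/mol

With Fe³⁺/Fe²⁺ reduced at the cathode, E°cell = +0.78 − (−0.76) = +1.54 V and n = 2.
Here Q = ([Fe2+(aq)]^2·[Zn2+(aq)]) / [Fe3+(aq)]^2 = 35.1 (log Q = 1.546), giving E = +1.54 − (0.0592/2)·(1.546) = +1.4942 V.
Finally ΔG = −nFE = −(2)(96500 C/mol)(+1.4942 V) = −288 kJ/mol.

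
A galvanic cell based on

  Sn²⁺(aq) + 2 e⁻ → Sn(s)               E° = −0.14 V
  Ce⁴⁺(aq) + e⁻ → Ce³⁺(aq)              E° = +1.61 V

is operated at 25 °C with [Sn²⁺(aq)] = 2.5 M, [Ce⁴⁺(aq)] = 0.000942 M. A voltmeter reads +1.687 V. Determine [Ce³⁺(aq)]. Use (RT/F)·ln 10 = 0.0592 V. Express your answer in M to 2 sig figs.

0.0069 M

The Ce⁴⁺/Ce³⁺ couple has the larger reduction potential, so it is the cathode: E°cell = +1.61 − (−0.14) = +1.75 V and n = 2.
Since E = E° − (0.0592/n)·log Q, log Q = n(E° − E)/0.0592 = 2.128.
Balancing electrons gives 2 Ce⁴⁺(aq) + Sn(s) → 2 Ce³⁺(aq) + Sn²⁺(aq); thus Q = ([Ce³⁺(aq)]^2·[Sn²⁺(aq)]) / [Ce⁴⁺(aq)]^2.
Substituting the known concentrations and solving, log [Ce³⁺(aq)] = −2.161 and [Ce³⁺(aq)] = 0.0069 M.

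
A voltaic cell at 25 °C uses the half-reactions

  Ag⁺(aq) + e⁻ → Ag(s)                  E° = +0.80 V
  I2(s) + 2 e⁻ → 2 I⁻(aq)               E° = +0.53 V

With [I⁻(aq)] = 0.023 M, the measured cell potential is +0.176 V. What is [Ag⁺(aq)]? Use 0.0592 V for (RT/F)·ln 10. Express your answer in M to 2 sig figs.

1.1 M

The Ag⁺/Ag couple has the larger reduction potential, so it is the cathode: E°cell = +0.80 − (+0.53) = +0.27 V and n = 2.
Since E = E° − (0.0592/n)·log Q, log Q = n(E° − E)/0.0592 = 3.176.
Balancing electrons gives 2 Ag⁺(aq) + 2 I⁻(aq) → 2 Ag(s) + I2(s); thus Q = 1 / ([Ag⁺(aq)]^2·[I⁻(aq)]^2).
Substituting the known concentrations and solving, log [Ag⁺(aq)] = 0.050 and [Ag⁺(aq)] = 1.1 M.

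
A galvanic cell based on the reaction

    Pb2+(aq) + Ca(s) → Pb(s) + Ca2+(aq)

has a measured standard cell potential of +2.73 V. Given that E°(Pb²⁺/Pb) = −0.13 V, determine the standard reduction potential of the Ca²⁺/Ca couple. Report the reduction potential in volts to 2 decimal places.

−2.86 V

In the reaction as written the Pb²⁺/Pb couple is reduced (cathode) and Ca²⁺/Ca is oxidized (anode), so E°cell = E°(Pb²⁺/Pb) − E°(Ca²⁺/Ca).
E°(Ca²⁺/Ca) = E°(cathode) − E°cell = −0.13 − (+2.73) = −2.86 V.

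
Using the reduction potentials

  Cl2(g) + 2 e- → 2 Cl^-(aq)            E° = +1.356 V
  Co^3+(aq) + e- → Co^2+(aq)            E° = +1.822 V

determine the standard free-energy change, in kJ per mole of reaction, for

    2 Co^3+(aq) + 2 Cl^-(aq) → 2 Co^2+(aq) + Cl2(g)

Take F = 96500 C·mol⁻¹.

−89.9 kJ/mol

In the reaction as written Co^3+(aq) is reduced, so the Co³⁺/Co²⁺ couple is the cathode and Cl₂/Cl⁻ is the anode.
E°cell = +1.822 − (+1.356) = +0.466 V; balancing electrons gives n = 2.
ΔG° = −nFE°cell = −(2)(96500)(+0.466) J/mol = −89.9 kJ/mol.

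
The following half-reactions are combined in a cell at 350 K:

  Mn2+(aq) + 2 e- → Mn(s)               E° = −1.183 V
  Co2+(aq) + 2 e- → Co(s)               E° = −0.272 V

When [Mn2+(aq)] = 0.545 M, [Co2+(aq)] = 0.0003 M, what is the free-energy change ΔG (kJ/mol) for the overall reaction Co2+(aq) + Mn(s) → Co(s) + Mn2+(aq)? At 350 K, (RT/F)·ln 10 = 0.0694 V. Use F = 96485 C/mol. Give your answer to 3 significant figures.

E°cell = −0.272 − (−1.183) = +0.911 V; the balanced reaction transfers n = 2 electrons.
The reaction quotient is [Mn2+(aq)] / [Co2+(aq)] = 1.82×10^3; by Nernst, E = +0.911 − (0.0694/2)(3.259) = +0.7979 V.
ΔG = −nFE = −(2)(96485)(+0.7979) J/mol = −154 kJ/mol.

−154 kJ/mol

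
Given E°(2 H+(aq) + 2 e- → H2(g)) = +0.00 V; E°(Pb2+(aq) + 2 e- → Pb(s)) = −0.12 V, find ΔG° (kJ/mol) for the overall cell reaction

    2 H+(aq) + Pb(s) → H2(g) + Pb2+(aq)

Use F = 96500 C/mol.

In the reaction as written H+(aq) is reduced, so the 2H⁺/H₂ couple is the cathode and Pb²⁺/Pb is the anode.
E°cell = +0.00 − (−0.12) = +0.12 V; balancing electrons gives n = 2.
ΔG° = −nFE°cell = −(2)(96500)(+0.12) J/mol = −23.2 kJ/mol.

−23.2 kJ/mol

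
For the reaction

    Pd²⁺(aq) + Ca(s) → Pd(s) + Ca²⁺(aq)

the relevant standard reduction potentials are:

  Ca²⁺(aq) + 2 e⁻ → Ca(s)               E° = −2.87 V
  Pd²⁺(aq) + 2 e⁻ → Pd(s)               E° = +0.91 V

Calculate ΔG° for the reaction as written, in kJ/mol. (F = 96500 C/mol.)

−730 kJ/mol

In the reaction as written Pd²⁺(aq) is reduced, so the Pd²⁺/Pd couple is the cathode and Ca²⁺/Ca is the anode.
E°cell = +0.91 − (−2.87) = +3.78 V; balancing electrons gives n = 2.
ΔG° = −nFE°cell = −(2)(96500)(+3.78) J/mol = −730 kJ/mol.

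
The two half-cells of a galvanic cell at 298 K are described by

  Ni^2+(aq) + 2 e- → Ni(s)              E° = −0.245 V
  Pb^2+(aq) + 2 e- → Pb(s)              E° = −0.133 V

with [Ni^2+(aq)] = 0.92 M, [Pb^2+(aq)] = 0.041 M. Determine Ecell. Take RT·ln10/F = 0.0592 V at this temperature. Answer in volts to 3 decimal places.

+0.072 V

Since E°(Pb²⁺/Pb) > E°(Ni²⁺/Ni), Pb²⁺/Pb serves as the cathode.
E°cell = E°cat − E°an = −0.133 − (−0.245) = +0.112 V; n = 2.
The balanced reaction is Pb^2+(aq) + Ni(s) → Pb(s) + Ni^2+(aq), so Q = [Ni^2+(aq)] / [Pb^2+(aq)] = 22.4 and log Q = 1.351.
Applying E = E° − (RT ln10/nF)·log Q gives +0.112 − (0.0592/2)(1.351) = +0.072 V.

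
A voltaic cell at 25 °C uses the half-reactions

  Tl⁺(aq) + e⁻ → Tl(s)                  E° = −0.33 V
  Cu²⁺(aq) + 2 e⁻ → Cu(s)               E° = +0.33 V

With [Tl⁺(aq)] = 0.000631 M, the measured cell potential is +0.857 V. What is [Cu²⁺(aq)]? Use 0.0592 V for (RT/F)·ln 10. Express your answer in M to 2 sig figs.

With Cu²⁺/Cu at the cathode and Tl⁺/Tl at the anode, E°cell = +0.33 − (−0.33) = +0.66 V (n = 2).
Since E = E° − (0.0592/n)·log Q, log Q = n(E° − E)/0.0592 = −6.655.
The balanced reaction is Cu²⁺(aq) + 2 Tl(s) → Cu(s) + 2 Tl⁺(aq), so Q = [Tl⁺(aq)]^2 / [Cu²⁺(aq)].
Substituting the known concentrations and solving, log [Cu²⁺(aq)] = 0.255 and [Cu²⁺(aq)] = 1.8 M.

1.8 M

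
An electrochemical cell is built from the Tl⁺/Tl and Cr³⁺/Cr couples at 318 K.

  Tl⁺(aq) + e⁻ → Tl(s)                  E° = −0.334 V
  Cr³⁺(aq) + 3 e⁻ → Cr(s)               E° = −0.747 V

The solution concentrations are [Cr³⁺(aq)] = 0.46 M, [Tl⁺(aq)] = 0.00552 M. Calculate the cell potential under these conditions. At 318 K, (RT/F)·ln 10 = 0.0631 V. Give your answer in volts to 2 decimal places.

The Tl⁺/Tl couple has the more positive E°, so it is the cathode; Cr³⁺/Cr is the anode.
E°cell = −0.334 − (−0.747) = +0.413 V, with n = 3 electrons transferred.
The balanced reaction is 3 Tl⁺(aq) + Cr(s) → 3 Tl(s) + Cr³⁺(aq), so Q = [Cr³⁺(aq)] / [Tl⁺(aq)]^3 = 2.73×10^6 and log Q = 6.437.
E = E° − (0.0631/n)·log Q = +0.413 − (0.0631/3)(6.437) = +0.28 V.

+0.28 V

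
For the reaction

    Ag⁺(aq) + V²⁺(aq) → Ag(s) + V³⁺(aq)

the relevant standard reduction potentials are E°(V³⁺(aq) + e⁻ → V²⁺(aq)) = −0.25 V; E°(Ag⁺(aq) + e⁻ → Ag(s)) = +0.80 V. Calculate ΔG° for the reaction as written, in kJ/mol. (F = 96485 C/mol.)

In the reaction as written Ag⁺(aq) is reduced, so the Ag⁺/Ag couple is the cathode and V³⁺/V²⁺ is the anode.
E°cell = +0.80 − (−0.25) = +1.05 V; balancing electrons gives n = 1.
ΔG° = −nFE°cell = −(1)(96485)(+1.05) J/mol = −101 kJ/mol.

−101 kJ/mol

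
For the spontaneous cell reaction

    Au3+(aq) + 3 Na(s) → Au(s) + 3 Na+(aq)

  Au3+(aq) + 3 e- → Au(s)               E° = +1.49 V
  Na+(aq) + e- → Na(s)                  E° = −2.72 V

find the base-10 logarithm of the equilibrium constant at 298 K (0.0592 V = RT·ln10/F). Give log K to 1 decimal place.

The Au³⁺/Au couple is reduced (cathode); E°cell = +1.49 − (−2.72) = +4.21 V with n = 3.
At equilibrium E = 0, so log K = nE°cell / 0.0592 = (3)(+4.21) / 0.0592 = 213.3.

log K = 213.3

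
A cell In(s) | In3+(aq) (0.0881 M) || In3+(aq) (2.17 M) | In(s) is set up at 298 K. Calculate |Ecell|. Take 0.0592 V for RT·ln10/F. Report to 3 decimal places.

0.027 V

For a concentration cell E°cell = 0, since both electrodes use the same couple.
The compartment with the higher In3+(aq) concentration (2.17 M) acts as the cathode; ions are reduced there and produced at the dilute (0.0881 M) anode.
With n = 3, Ecell = −(0.0592/3)·log([dilute]/[conc]) = −(0.0592/3)·log(0.0881/2.17) = +0.027 V.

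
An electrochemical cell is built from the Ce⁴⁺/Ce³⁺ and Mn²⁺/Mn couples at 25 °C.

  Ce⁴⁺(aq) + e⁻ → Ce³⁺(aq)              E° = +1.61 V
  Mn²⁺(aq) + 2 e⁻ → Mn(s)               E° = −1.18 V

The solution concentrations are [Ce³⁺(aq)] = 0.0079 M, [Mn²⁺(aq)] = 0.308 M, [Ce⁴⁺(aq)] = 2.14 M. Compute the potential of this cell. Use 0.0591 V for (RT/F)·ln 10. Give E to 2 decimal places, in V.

+2.95 V

Ce⁴⁺/Ce³⁺ is reduced (cathode, E° = +1.61 V) and Mn²⁺/Mn is oxidized (anode).
E°cell = E°cat − E°an = +1.61 − (−1.18) = +2.79 V; n = 2.
For the overall reaction 2 Ce⁴⁺(aq) + Mn(s) → 2 Ce³⁺(aq) + Mn²⁺(aq), Q = ([Ce³⁺(aq)]^2·[Mn²⁺(aq)]) / [Ce⁴⁺(aq)]^2 = 4.2×10^−6, giving log Q = −5.377.
Applying E = E° − (RT ln10/nF)·log Q gives +2.79 − (0.0591/2)(−5.377) = +2.95 V.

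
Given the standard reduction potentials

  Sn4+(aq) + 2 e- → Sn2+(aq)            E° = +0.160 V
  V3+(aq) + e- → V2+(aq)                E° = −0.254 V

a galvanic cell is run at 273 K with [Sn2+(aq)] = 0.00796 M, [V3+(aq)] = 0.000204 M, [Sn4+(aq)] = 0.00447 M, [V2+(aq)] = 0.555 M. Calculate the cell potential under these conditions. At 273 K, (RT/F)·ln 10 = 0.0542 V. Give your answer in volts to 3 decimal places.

+0.593 V

Since E°(Sn⁴⁺/Sn²⁺) > E°(V³⁺/V²⁺), Sn⁴⁺/Sn²⁺ serves as the cathode.
E°cell = E°cat − E°an = +0.160 − (−0.254) = +0.414 V; n = 2.
The balanced reaction is Sn4+(aq) + 2 V2+(aq) → Sn2+(aq) + 2 V3+(aq), so Q = ([Sn2+(aq)]·[V3+(aq)]^2) / ([Sn4+(aq)]·[V2+(aq)]^2) = 2.41×10^−7 and log Q = −6.619.
By the Nernst equation, E = +0.414 − (0.0542/2)·(−6.619) = +0.593 V.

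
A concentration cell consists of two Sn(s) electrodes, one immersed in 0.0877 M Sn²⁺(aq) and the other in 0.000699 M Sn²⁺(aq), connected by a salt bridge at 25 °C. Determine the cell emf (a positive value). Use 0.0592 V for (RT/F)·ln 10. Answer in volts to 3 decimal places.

For a concentration cell E°cell = 0, since both electrodes use the same couple.
The compartment with the higher Sn²⁺(aq) concentration (0.0877 M) acts as the cathode; ions are reduced there and produced at the dilute (0.000699 M) anode.
With n = 2, Ecell = −(0.0592/2)·log([dilute]/[conc]) = −(0.0592/2)·log(0.000699/0.0877) = +0.062 V.

0.062 V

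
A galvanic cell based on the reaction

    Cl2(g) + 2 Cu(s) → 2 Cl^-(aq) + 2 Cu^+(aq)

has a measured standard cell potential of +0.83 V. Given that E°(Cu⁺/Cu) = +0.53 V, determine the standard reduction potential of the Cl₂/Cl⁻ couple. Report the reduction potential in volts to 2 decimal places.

+1.36 V

In the reaction as written the Cl₂/Cl⁻ couple is reduced (cathode) and Cu⁺/Cu is oxidized (anode), so E°cell = E°(Cl₂/Cl⁻) − E°(Cu⁺/Cu).
E°(Cl₂/Cl⁻) = E°cell + E°(anode) = +0.83 + (+0.53) = +1.36 V.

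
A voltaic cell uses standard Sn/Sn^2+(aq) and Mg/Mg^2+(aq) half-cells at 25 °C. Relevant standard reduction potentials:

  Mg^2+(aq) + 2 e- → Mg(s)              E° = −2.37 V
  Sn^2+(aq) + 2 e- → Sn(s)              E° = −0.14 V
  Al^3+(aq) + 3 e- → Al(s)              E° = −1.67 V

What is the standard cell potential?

The Sn²⁺/Sn couple has the higher E°, so Sn ion is reduced (cathode) and Mg is oxidized (anode).
E°cell = E°(cathode) − E°(anode) = −0.14 − (−2.37) = +2.23 V.

+2.23 V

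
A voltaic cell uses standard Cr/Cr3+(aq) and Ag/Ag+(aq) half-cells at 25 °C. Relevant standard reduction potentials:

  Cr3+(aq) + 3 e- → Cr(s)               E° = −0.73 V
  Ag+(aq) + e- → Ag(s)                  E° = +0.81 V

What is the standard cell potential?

+1.54 V

The Ag⁺/Ag couple has the higher E°, so Ag ion is reduced (cathode) and Cr is oxidized (anode).
E°cell = E°(cathode) − E°(anode) = +0.81 − (−0.73) = +1.54 V.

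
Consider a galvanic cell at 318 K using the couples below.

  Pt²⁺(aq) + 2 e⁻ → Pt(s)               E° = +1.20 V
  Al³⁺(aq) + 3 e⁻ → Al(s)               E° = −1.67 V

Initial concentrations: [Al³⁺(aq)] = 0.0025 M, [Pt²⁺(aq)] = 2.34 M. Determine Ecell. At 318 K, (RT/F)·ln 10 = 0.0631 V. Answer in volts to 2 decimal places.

Since E°(Pt²⁺/Pt) > E°(Al³⁺/Al), Pt²⁺/Pt serves as the cathode.
E°cell = +1.20 − (−1.67) = +2.87 V, with n = 6 electrons transferred.
Balancing gives 3 Pt²⁺(aq) + 2 Al(s) → 3 Pt(s) + 2 Al³⁺(aq); hence Q = [Al³⁺(aq)]^2 / [Pt²⁺(aq)]^3 = 4.88×10^−7 (log Q = −6.312).
E = E° − (0.0631/n)·log Q = +2.87 − (0.0631/6)(−6.312) = +2.94 V.

+2.94 V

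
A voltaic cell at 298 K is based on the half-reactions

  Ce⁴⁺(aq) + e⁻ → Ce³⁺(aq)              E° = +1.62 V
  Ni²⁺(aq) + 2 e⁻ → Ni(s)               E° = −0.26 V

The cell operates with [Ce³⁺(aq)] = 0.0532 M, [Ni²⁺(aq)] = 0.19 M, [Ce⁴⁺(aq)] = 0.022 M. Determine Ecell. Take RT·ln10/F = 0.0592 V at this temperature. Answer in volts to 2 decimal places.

Ce⁴⁺/Ce³⁺ is reduced (cathode, E° = +1.62 V) and Ni²⁺/Ni is oxidized (anode).
The standard potential is +1.62 − (−0.26) = +1.88 V and the balanced reaction transfers n = 2 electrons.
Balancing gives 2 Ce⁴⁺(aq) + Ni(s) → 2 Ce³⁺(aq) + Ni²⁺(aq); hence Q = ([Ce³⁺(aq)]^2·[Ni²⁺(aq)]) / [Ce⁴⁺(aq)]^2 = 1.11 (log Q = 0.046).
Applying E = E° − (RT ln10/nF)·log Q gives +1.88 − (0.0592/2)(0.046) = +1.88 V.

+1.88 V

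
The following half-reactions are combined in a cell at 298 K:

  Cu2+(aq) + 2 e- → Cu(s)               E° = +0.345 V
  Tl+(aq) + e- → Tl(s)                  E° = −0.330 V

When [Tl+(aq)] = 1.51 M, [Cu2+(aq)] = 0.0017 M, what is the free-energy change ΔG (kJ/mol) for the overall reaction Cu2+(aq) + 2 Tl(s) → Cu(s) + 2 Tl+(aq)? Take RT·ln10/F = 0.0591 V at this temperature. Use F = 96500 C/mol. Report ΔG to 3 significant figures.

With Cu²⁺/Cu reduced at the cathode, E°cell = +0.345 − (−0.330) = +0.675 V and n = 2.
The reaction quotient is [Tl+(aq)]^2 / [Cu2+(aq)] = 1.34×10^3; by Nernst, E = +0.675 − (0.0591/2)(3.128) = +0.5826 V.
ΔG = −nFE = −(2)(96500)(+0.5826) J/mol = −112 kJ/mol.

−112 kJ/mol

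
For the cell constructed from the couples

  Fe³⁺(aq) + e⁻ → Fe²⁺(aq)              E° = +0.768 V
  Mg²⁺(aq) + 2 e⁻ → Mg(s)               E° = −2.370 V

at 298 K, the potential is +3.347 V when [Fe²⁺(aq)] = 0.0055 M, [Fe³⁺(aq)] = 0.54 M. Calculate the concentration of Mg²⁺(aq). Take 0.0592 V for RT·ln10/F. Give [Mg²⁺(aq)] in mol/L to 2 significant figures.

0.00084 M

The Fe³⁺/Fe²⁺ couple has the larger reduction potential, so it is the cathode: E°cell = +0.768 − (−2.370) = +3.138 V and n = 2.
Rearranging E = E° − (0.0592/n)·log Q gives log Q = 2(+3.138 − (+3.347))/0.0592 = −7.061.
Balancing electrons gives 2 Fe³⁺(aq) + Mg(s) → 2 Fe²⁺(aq) + Mg²⁺(aq); thus Q = ([Fe²⁺(aq)]^2·[Mg²⁺(aq)]) / [Fe³⁺(aq)]^2.
Solving for the unknown gives log [Mg²⁺(aq)] = −3.077, so [Mg²⁺(aq)] ≈ 0.00084 M.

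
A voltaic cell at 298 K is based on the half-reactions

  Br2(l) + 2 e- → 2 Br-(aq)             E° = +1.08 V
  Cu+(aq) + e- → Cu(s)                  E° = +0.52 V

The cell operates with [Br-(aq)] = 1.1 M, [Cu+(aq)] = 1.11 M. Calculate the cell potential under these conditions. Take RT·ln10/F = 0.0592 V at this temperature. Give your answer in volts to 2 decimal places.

+0.55 V

Since E°(Br₂/Br⁻) > E°(Cu⁺/Cu), Br₂/Br⁻ serves as the cathode.
E°cell = +1.08 − (+0.52) = +0.56 V, with n = 2 electrons transferred.
The balanced reaction is Br2(l) + 2 Cu(s) → 2 Br-(aq) + 2 Cu+(aq), so Q = [Br-(aq)]^2·[Cu+(aq)]^2 = 1.49 and log Q = 0.173.
E = E° − (0.0592/n)·log Q = +0.56 − (0.0592/2)(0.173) = +0.55 V.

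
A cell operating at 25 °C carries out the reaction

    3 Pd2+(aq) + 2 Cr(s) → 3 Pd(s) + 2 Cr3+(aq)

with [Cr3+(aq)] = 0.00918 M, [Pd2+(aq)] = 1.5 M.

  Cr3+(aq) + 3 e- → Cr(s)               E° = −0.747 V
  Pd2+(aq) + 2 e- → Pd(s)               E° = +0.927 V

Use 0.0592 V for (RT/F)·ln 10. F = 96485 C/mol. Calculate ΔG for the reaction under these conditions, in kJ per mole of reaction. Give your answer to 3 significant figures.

−995 kJ/mol

The standard cell potential is +0.927 − (−0.747) = +1.674 V, with n = 6 electrons in the balanced equation.
Here Q = [Cr3+(aq)]^2 / [Pd2+(aq)]^3 = 2.5×10^−5 (log Q = −4.603), giving E = +1.674 − (0.0592/6)·(−4.603) = +1.7194 V.
Finally ΔG = −nFE = −(6)(96485 C/mol)(+1.7194 V) = −995 kJ/mol.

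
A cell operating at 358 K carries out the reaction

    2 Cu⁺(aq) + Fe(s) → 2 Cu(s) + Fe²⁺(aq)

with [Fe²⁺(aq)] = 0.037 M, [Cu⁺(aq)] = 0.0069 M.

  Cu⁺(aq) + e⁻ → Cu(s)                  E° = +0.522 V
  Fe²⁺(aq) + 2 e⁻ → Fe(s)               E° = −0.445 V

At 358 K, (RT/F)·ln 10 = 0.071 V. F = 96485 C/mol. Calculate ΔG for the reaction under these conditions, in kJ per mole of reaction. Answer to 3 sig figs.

−167 kJ/mol

With Cu⁺/Cu reduced at the cathode, E°cell = +0.522 − (−0.445) = +0.967 V and n = 2.
The reaction quotient is [Fe²⁺(aq)] / [Cu⁺(aq)]^2 = 777; by Nernst, E = +0.967 − (0.071/2)(2.891) = +0.8644 V.
ΔG = −nFE = −(2)(96485)(+0.8644) J/mol = −167 kJ/mol.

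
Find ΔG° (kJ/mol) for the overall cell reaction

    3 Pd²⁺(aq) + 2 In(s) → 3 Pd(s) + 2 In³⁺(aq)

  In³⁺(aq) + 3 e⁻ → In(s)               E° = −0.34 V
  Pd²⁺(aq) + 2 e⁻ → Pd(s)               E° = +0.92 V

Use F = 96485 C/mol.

−729 kJ/mol

In the reaction as written Pd²⁺(aq) is reduced, so the Pd²⁺/Pd couple is the cathode and In³⁺/In is the anode.
E°cell = +0.92 − (−0.34) = +1.26 V; balancing electrons gives n = 6.
ΔG° = −nFE°cell = −(6)(96485)(+1.26) J/mol = −729 kJ/mol.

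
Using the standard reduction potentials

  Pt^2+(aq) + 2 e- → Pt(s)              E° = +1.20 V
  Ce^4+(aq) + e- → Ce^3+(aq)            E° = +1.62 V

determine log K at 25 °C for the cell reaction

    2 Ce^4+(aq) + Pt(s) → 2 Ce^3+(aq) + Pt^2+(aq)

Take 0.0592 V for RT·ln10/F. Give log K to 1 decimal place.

log K = 14.2

The Ce⁴⁺/Ce³⁺ couple is reduced (cathode); E°cell = +1.62 − (+1.20) = +0.42 V with n = 2.
At equilibrium E = 0, so log K = nE°cell / 0.0592 = (2)(+0.42) / 0.0592 = 14.2.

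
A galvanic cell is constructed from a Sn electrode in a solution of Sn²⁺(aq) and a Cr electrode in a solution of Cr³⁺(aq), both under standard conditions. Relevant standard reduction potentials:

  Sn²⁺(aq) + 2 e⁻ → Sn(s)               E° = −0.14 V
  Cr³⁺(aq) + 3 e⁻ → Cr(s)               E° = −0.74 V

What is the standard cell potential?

Of the two couples in this cell, the one with the more positive reduction potential is reduced at the cathode: here that is Sn²⁺/Sn (−0.14 V); Cr³⁺/Cr (−0.74 V) is the anode.
E°cell = E°(cathode) − E°(anode) = −0.14 − (−0.74) = +0.60 V.

+0.60 V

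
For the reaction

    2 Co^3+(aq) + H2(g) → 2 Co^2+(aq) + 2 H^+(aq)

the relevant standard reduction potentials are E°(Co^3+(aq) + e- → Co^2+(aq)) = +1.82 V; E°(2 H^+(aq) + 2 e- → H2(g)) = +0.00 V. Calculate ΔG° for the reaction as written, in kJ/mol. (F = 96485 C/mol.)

In the reaction as written Co^3+(aq) is reduced, so the Co³⁺/Co²⁺ couple is the cathode and 2H⁺/H₂ is the anode.
E°cell = +1.82 − (+0.00) = +1.82 V; balancing electrons gives n = 2.
ΔG° = −nFE°cell = −(2)(96485)(+1.82) J/mol = −351 kJ/mol.

−351 kJ/mol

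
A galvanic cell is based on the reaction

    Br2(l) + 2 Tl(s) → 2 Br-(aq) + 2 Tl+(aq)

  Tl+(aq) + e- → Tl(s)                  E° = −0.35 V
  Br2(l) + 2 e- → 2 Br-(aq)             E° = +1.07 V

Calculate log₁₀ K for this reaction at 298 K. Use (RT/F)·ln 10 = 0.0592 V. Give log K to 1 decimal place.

log K = 48.0

The Br₂/Br⁻ couple is reduced (cathode); E°cell = +1.07 − (−0.35) = +1.42 V with n = 2.
At equilibrium E = 0, so log K = nE°cell / 0.0592 = (2)(+1.42) / 0.0592 = 48.0.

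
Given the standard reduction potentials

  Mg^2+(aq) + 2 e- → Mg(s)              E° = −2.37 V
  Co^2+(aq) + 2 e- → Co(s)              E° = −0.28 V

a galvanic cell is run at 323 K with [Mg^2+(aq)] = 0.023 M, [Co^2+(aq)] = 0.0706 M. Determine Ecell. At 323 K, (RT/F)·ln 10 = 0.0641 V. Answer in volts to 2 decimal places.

+2.11 V

Since E°(Co²⁺/Co) > E°(Mg²⁺/Mg), Co²⁺/Co serves as the cathode.
E°cell = −0.28 − (−2.37) = +2.09 V, with n = 2 electrons transferred.
For the overall reaction Co^2+(aq) + Mg(s) → Co(s) + Mg^2+(aq), Q = [Mg^2+(aq)] / [Co^2+(aq)] = 0.326, giving log Q = −0.487.
Applying E = E° − (RT ln10/nF)·log Q gives +2.09 − (0.0641/2)(−0.487) = +2.11 V.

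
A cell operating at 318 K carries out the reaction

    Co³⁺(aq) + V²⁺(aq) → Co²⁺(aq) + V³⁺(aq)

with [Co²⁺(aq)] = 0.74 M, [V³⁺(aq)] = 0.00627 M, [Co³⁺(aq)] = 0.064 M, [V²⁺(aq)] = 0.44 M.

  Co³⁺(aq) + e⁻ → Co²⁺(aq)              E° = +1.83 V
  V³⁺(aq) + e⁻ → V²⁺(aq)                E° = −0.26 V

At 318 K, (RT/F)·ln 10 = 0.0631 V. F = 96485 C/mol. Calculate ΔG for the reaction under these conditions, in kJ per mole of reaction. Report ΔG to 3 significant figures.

−206 kJ/mol

The standard cell potential is +1.83 − (−0.26) = +2.09 V, with n = 1 electron in the balanced equation.
The reaction quotient is ([Co²⁺(aq)]·[V³⁺(aq)]) / ([Co³⁺(aq)]·[V²⁺(aq)]) = 0.165; by Nernst, E = +2.09 − (0.0631/1)(−0.783) = +2.1394 V.
Then ΔG = −nFE = −1 × 96485 × +2.1394 J/mol = −206 kJ/mol.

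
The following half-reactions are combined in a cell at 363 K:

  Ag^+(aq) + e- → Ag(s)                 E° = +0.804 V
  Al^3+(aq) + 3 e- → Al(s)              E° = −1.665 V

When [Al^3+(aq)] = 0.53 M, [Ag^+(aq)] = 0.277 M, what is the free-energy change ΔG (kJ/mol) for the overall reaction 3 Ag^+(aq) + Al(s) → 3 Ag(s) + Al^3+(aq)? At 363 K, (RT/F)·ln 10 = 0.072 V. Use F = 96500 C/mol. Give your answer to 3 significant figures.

E°cell = +0.804 − (−1.665) = +2.469 V; the balanced reaction transfers n = 3 electrons.
Here Q = [Al^3+(aq)] / [Ag^+(aq)]^3 = 24.9 (log Q = 1.397), giving E = +2.469 − (0.072/3)·(1.397) = +2.4355 V.
Then ΔG = −nFE = −3 × 96500 × +2.4355 J/mol = −705 kJ/mol.

−705 kJ/mol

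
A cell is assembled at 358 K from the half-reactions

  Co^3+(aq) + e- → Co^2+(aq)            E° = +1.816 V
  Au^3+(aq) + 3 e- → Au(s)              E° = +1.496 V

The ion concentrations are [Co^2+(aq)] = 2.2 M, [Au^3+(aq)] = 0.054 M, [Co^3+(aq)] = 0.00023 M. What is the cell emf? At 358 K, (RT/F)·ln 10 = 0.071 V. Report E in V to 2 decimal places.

+0.07 V

Co³⁺/Co²⁺ is reduced (cathode, E° = +1.816 V) and Au³⁺/Au is oxidized (anode).
E°cell = +1.816 − (+1.496) = +0.320 V, with n = 3 electrons transferred.
For the overall reaction 3 Co^3+(aq) + Au(s) → 3 Co^2+(aq) + Au^3+(aq), Q = ([Co^2+(aq)]^3·[Au^3+(aq)]) / [Co^3+(aq)]^3 = 4.73×10^10, giving log Q = 10.674.
By the Nernst equation, E = +0.320 − (0.071/3)·(10.674) = +0.07 V.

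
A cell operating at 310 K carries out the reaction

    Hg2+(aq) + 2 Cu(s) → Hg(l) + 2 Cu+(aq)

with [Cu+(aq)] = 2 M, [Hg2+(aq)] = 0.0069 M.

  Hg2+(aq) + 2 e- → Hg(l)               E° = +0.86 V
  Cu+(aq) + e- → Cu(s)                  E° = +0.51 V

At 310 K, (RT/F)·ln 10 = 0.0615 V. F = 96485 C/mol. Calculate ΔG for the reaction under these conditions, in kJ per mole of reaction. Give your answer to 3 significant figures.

The standard cell potential is +0.86 − (+0.51) = +0.35 V, with n = 2 electrons in the balanced equation.
Q = [Cu+(aq)]^2 / [Hg2+(aq)] = 580, so log Q = 2.763 and E = +0.35 − (0.0615/2)(2.763) = +0.2650 V.
Then ΔG = −nFE = −2 × 96485 × +0.2650 J/mol = −51.1 kJ/mol.

−51.1 kJ/mol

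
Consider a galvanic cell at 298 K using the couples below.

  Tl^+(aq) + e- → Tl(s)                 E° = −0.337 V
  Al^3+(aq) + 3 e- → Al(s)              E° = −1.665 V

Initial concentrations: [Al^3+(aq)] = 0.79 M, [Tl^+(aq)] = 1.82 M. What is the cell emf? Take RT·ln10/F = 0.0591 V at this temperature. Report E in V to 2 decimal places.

+1.35 V

The Tl⁺/Tl couple has the more positive E°, so it is the cathode; Al³⁺/Al is the anode.
E°cell = E°cat − E°an = −0.337 − (−1.665) = +1.328 V; n = 3.
The balanced reaction is 3 Tl^+(aq) + Al(s) → 3 Tl(s) + Al^3+(aq), so Q = [Al^3+(aq)] / [Tl^+(aq)]^3 = 0.131 and log Q = −0.883.
By the Nernst equation, E = +1.328 − (0.0591/3)·(−0.883) = +1.35 V.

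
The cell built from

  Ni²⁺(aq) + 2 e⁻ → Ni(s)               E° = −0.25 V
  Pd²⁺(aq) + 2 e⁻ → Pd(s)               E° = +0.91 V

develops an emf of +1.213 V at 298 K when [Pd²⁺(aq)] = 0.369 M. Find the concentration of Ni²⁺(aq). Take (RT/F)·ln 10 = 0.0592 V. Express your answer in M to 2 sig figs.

0.0060 M

Pd²⁺/Pd is the cathode (higher E°); E°cell = +0.91 − (−0.25) = +1.16 V with n = 2.
Since E = E° − (0.0592/n)·log Q, log Q = n(E° − E)/0.0592 = −1.791.
Balancing electrons gives Pd²⁺(aq) + Ni(s) → Pd(s) + Ni²⁺(aq); thus Q = [Ni²⁺(aq)] / [Pd²⁺(aq)].
Substituting the known concentrations and solving, log [Ni²⁺(aq)] = −2.224 and [Ni²⁺(aq)] = 0.0060 M.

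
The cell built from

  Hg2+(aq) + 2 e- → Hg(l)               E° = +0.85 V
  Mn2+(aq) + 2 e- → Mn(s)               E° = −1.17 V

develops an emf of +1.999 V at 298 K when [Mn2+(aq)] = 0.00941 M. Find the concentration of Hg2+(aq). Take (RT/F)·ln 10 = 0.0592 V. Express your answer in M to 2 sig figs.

With Hg²⁺/Hg at the cathode and Mn²⁺/Mn at the anode, E°cell = +0.85 − (−1.17) = +2.02 V (n = 2).
From the Nernst equation, log Q = n(E° − E)/0.0592 = 2·(+2.02 − (+1.999))/0.0592 = 0.709.
For Hg2+(aq) + Mn(s) → Hg(l) + Mn2+(aq), the reaction quotient is Q = [Mn2+(aq)] / [Hg2+(aq)].
Substituting the known concentrations and solving, log [Hg2+(aq)] = −2.735 and [Hg2+(aq)] = 0.0018 M.

0.0018 M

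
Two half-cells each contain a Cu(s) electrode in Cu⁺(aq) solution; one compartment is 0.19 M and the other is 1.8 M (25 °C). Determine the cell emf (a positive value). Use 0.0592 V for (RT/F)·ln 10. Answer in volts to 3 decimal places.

For a concentration cell E°cell = 0, since both electrodes use the same couple.
The compartment with the higher Cu⁺(aq) concentration (1.8 M) acts as the cathode; ions are reduced there and produced at the dilute (0.19 M) anode.
With n = 1, Ecell = −(0.0592/1)·log([dilute]/[conc]) = −(0.0592/1)·log(0.19/1.8) = +0.058 V.

0.058 V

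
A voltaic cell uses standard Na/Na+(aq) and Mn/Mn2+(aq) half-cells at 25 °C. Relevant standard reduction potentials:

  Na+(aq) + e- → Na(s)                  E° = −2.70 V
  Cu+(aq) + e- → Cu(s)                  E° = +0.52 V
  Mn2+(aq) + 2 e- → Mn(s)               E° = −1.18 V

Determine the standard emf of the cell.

+1.52 V

Of the two couples in this cell, the one with the more positive reduction potential is reduced at the cathode: here that is Mn²⁺/Mn (−1.18 V); Na⁺/Na (−2.70 V) is the anode.
E°cell = E°(cathode) − E°(anode) = −1.18 − (−2.70) = +1.52 V.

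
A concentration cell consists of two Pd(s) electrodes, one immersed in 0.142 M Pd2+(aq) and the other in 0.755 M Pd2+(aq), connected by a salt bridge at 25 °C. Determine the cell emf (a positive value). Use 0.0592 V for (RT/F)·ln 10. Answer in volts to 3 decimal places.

For a concentration cell E°cell = 0, since both electrodes use the same couple.
The compartment with the higher Pd2+(aq) concentration (0.755 M) acts as the cathode; ions are reduced there and produced at the dilute (0.142 M) anode.
With n = 2, Ecell = −(0.0592/2)·log([dilute]/[conc]) = −(0.0592/2)·log(0.142/0.755) = +0.021 V.

0.021 V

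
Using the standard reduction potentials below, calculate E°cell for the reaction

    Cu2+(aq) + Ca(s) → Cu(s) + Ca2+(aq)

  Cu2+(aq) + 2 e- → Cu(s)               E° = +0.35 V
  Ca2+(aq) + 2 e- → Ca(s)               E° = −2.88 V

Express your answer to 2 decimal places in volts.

Cu2+(aq) gains electrons, so the Cu²⁺/Cu couple is the cathode; the Ca²⁺/Ca couple is the anode.
E°cell = E°(cathode) − E°(anode) = +0.35 − (−2.88) = +3.23 V.
The positive value indicates the reaction is spontaneous as written.

+3.23 V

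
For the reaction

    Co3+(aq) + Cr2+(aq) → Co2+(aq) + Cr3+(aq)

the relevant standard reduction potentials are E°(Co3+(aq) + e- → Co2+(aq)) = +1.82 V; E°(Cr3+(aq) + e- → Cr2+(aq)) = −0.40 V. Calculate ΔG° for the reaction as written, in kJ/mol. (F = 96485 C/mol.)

In the reaction as written Co3+(aq) is reduced, so the Co³⁺/Co²⁺ couple is the cathode and Cr³⁺/Cr²⁺ is the anode.
E°cell = +1.82 − (−0.40) = +2.22 V; balancing electrons gives n = 1.
ΔG° = −nFE°cell = −(1)(96485)(+2.22) J/mol = −214 kJ/mol.

−214 kJ/mol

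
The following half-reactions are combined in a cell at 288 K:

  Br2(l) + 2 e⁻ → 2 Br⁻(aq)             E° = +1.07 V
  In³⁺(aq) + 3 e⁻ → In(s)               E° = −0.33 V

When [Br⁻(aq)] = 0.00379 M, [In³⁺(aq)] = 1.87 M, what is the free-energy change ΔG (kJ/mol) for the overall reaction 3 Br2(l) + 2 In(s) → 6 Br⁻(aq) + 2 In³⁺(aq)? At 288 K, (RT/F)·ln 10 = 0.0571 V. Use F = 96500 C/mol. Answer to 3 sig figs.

−888 kJ/mol

The standard cell potential is +1.07 − (−0.33) = +1.40 V, with n = 6 electrons in the balanced equation.
The reaction quotient is [Br⁻(aq)]^6·[In³⁺(aq)]^2 = 1.04×10^−14; by Nernst, E = +1.40 − (0.0571/6)(−13.984) = +1.5331 V.
Finally ΔG = −nFE = −(6)(96500 C/mol)(+1.5331 V) = −888 kJ/mol.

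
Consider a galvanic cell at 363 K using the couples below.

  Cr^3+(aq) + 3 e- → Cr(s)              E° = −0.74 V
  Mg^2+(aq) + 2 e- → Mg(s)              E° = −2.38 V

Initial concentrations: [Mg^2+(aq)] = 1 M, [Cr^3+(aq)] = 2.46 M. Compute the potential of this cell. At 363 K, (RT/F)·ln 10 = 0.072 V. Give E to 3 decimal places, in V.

Since E°(Cr³⁺/Cr) > E°(Mg²⁺/Mg), Cr³⁺/Cr serves as the cathode.
The standard potential is −0.74 − (−2.38) = +1.64 V and the balanced reaction transfers n = 6 electrons.
Balancing gives 2 Cr^3+(aq) + 3 Mg(s) → 2 Cr(s) + 3 Mg^2+(aq); hence Q = [Mg^2+(aq)]^3 / [Cr^3+(aq)]^2 = 0.165 (log Q = −0.782).
By the Nernst equation, E = +1.64 − (0.072/6)·(−0.782) = +1.649 V.

+1.649 V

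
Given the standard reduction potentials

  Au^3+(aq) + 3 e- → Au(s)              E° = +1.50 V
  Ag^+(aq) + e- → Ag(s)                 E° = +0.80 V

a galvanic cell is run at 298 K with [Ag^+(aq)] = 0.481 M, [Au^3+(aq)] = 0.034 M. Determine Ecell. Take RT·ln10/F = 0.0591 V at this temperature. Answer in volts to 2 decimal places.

+0.69 V

Au³⁺/Au is reduced (cathode, E° = +1.50 V) and Ag⁺/Ag is oxidized (anode).
E°cell = +1.50 − (+0.80) = +0.70 V, with n = 3 electrons transferred.
The balanced reaction is Au^3+(aq) + 3 Ag(s) → Au(s) + 3 Ag^+(aq), so Q = [Ag^+(aq)]^3 / [Au^3+(aq)] = 3.27 and log Q = 0.515.
Applying E = E° − (RT ln10/nF)·log Q gives +0.70 − (0.0591/3)(0.515) = +0.69 V.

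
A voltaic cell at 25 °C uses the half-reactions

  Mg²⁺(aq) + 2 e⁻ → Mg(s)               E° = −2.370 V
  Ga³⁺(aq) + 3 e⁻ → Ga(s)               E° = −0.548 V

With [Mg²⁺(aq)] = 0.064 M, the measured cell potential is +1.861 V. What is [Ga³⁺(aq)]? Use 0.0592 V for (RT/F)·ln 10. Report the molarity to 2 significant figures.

Ga³⁺/Ga is the cathode (higher E°); E°cell = −0.548 − (−2.370) = +1.822 V with n = 6.
Since E = E° − (0.0592/n)·log Q, log Q = n(E° − E)/0.0592 = −3.953.
The balanced reaction is 2 Ga³⁺(aq) + 3 Mg(s) → 2 Ga(s) + 3 Mg²⁺(aq), so Q = [Mg²⁺(aq)]^3 / [Ga³⁺(aq)]^2.
Substituting the known concentrations and solving, log [Ga³⁺(aq)] = 0.186 and [Ga³⁺(aq)] = 1.5 M.

1.5 M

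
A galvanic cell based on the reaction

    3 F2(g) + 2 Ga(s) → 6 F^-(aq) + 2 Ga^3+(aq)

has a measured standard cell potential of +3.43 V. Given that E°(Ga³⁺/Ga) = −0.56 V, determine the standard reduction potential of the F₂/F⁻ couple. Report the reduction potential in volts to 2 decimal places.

+2.87 V

In the reaction as written the F₂/F⁻ couple is reduced (cathode) and Ga³⁺/Ga is oxidized (anode), so E°cell = E°(F₂/F⁻) − E°(Ga³⁺/Ga).
E°(F₂/F⁻) = E°cell + E°(anode) = +3.43 + (−0.56) = +2.87 V.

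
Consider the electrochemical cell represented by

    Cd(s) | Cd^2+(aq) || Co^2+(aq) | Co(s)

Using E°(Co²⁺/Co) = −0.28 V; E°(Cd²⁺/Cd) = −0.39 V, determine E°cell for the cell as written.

+0.11 V

By convention the left-hand electrode in cell notation is the anode (oxidation) and the right-hand electrode is the cathode (reduction).
E°cell = E°(right) − E°(left) = −0.28 − (−0.39) = +0.11 V.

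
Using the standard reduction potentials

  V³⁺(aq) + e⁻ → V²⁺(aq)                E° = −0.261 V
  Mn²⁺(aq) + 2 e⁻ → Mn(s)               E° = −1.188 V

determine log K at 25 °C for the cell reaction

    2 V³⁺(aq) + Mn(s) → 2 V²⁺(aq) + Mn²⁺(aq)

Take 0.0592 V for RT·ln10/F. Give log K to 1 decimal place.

The V³⁺/V²⁺ couple is reduced (cathode); E°cell = −0.261 − (−1.188) = +0.927 V with n = 2.
At equilibrium E = 0, so log K = nE°cell / 0.0592 = (2)(+0.927) / 0.0592 = 31.3.

log K = 31.3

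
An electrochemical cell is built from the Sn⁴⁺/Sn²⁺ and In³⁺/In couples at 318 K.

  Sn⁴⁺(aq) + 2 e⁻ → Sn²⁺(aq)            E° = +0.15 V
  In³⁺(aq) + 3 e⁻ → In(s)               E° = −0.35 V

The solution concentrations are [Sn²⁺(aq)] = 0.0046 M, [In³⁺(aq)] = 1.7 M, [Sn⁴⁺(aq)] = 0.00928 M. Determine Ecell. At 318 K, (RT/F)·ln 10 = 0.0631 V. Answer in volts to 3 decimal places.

+0.505 V

The Sn⁴⁺/Sn²⁺ couple has the more positive E°, so it is the cathode; In³⁺/In is the anode.
The standard potential is +0.15 − (−0.35) = +0.50 V and the balanced reaction transfers n = 6 electrons.
For the overall reaction 3 Sn⁴⁺(aq) + 2 In(s) → 3 Sn²⁺(aq) + 2 In³⁺(aq), Q = ([Sn²⁺(aq)]^3·[In³⁺(aq)]^2) / [Sn⁴⁺(aq)]^3 = 0.352, giving log Q = −0.453.
E = E° − (0.0631/n)·log Q = +0.50 − (0.0631/6)(−0.453) = +0.505 V.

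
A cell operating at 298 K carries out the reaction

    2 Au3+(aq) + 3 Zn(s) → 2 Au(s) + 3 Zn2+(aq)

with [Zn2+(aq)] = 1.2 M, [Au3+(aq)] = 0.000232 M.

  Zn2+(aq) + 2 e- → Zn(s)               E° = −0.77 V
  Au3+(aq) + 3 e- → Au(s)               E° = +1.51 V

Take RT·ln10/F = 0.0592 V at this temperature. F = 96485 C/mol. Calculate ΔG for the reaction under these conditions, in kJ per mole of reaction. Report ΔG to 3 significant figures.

E°cell = +1.51 − (−0.77) = +2.28 V; the balanced reaction transfers n = 6 electrons.
Here Q = [Zn2+(aq)]^3 / [Au3+(aq)]^2 = 3.21×10^7 (log Q = 7.507), giving E = +2.28 − (0.0592/6)·(7.507) = +2.2059 V.
ΔG = −nFE = −(6)(96485)(+2.2059) J/mol = −1280 kJ/mol.

−1280 kJ/mol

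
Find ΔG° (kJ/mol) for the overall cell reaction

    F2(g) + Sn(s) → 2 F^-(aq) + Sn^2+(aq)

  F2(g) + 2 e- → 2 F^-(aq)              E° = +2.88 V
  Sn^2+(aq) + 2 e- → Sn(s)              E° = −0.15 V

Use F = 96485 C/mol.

In the reaction as written F2(g) is reduced, so the F₂/F⁻ couple is the cathode and Sn²⁺/Sn is the anode.
E°cell = +2.88 − (−0.15) = +3.03 V; balancing electrons gives n = 2.
ΔG° = −nFE°cell = −(2)(96485)(+3.03) J/mol = −585 kJ/mol.

−585 kJ/mol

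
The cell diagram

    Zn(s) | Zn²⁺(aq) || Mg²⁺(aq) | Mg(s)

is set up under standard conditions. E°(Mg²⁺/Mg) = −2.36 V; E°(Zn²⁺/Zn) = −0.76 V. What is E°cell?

−1.60 V

By convention the left-hand electrode in cell notation is the anode (oxidation) and the right-hand electrode is the cathode (reduction).
E°cell = E°(right) − E°(left) = −2.36 − (−0.76) = −1.60 V.
The negative sign shows that, as written, the cell would require an external voltage to drive the reaction.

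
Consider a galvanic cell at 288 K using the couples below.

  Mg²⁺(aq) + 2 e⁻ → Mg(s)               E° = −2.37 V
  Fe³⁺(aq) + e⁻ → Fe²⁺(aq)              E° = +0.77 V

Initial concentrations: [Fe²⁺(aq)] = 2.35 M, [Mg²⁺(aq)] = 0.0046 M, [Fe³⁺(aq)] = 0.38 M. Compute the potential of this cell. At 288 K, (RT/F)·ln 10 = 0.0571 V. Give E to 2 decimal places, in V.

+3.16 V

Fe³⁺/Fe²⁺ is reduced (cathode, E° = +0.77 V) and Mg²⁺/Mg is oxidized (anode).
E°cell = E°cat − E°an = +0.77 − (−2.37) = +3.14 V; n = 2.
Balancing gives 2 Fe³⁺(aq) + Mg(s) → 2 Fe²⁺(aq) + Mg²⁺(aq); hence Q = ([Fe²⁺(aq)]^2·[Mg²⁺(aq)]) / [Fe³⁺(aq)]^2 = 0.176 (log Q = −0.755).
By the Nernst equation, E = +3.14 − (0.0571/2)·(−0.755) = +3.16 V.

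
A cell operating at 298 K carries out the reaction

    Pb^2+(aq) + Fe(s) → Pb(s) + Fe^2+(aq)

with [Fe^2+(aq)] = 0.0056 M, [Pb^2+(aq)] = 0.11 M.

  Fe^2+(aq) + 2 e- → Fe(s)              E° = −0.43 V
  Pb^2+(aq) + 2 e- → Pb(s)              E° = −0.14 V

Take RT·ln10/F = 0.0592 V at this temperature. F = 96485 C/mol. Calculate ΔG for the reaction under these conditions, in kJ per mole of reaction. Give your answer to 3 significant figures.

−63.4 kJ/mol

E°cell = −0.14 − (−0.43) = +0.29 V; the balanced reaction transfers n = 2 electrons.
Q = [Fe^2+(aq)] / [Pb^2+(aq)] = 0.0509, so log Q = −1.293 and E = +0.29 − (0.0592/2)(−1.293) = +0.3283 V.
Finally ΔG = −nFE = −(2)(96485 C/mol)(+0.3283 V) = −63.4 kJ/mol.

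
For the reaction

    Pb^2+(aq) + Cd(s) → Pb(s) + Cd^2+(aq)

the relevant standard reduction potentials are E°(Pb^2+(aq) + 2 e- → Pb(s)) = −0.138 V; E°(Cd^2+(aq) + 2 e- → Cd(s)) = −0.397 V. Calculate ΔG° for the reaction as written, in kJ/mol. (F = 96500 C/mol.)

−50.0 kJ/mol

In the reaction as written Pb^2+(aq) is reduced, so the Pb²⁺/Pb couple is the cathode and Cd²⁺/Cd is the anode.
E°cell = −0.138 − (−0.397) = +0.259 V; balancing electrons gives n = 2.
ΔG° = −nFE°cell = −(2)(96500)(+0.259) J/mol = −50.0 kJ/mol.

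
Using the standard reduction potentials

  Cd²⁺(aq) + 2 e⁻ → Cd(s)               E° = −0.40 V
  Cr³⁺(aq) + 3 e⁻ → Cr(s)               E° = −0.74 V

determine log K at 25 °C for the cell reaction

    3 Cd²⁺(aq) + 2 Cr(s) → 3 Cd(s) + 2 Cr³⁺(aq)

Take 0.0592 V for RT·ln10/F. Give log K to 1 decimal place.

The Cd²⁺/Cd couple is reduced (cathode); E°cell = −0.40 − (−0.74) = +0.34 V with n = 6.
At equilibrium E = 0, so log K = nE°cell / 0.0592 = (6)(+0.34) / 0.0592 = 34.5.

log K = 34.5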